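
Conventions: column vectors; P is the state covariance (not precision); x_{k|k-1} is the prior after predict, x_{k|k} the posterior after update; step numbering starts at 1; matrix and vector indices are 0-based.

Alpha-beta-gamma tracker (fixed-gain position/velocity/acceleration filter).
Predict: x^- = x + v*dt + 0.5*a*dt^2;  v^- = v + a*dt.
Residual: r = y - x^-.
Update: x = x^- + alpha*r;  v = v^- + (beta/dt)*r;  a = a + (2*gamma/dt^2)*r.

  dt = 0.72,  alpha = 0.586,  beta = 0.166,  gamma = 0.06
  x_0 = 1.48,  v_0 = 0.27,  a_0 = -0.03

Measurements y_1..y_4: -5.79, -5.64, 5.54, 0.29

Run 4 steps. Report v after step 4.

v_post = -0.5185

step 1: x_pred=1.6666  r=-7.4566  x^+=-2.7030  v^+=-1.4708  a^+=-1.7561
step 2: x_pred=-4.2171  r=-1.4229  x^+=-5.0509  v^+=-3.0632  a^+=-2.0854
step 3: x_pred=-7.7970  r=13.3370  x^+=0.0185  v^+=-1.4898  a^+=1.0018
step 4: x_pred=-0.7945  r=1.0845  x^+=-0.1590  v^+=-0.5185  a^+=1.2529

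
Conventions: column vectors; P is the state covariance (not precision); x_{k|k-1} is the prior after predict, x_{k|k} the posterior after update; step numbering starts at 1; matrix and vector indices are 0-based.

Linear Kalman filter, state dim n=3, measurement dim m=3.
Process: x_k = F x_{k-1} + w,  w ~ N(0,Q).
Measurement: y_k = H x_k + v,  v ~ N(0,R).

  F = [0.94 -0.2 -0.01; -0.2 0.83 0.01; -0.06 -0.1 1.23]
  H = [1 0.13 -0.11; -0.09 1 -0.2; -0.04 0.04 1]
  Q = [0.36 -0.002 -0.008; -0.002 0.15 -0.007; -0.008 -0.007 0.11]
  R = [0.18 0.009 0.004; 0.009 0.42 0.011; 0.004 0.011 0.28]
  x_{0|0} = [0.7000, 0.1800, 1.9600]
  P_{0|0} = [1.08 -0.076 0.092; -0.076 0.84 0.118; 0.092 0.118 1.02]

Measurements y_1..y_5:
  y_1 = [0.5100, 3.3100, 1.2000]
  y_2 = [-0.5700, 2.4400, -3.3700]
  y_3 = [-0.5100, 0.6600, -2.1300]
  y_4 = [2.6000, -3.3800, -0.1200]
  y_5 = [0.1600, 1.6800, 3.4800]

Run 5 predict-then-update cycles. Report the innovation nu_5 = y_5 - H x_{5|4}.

innov = [-1.7424, 2.7039, 4.8974]

step 1: x^-=[0.6024, 0.0290, 2.3508]  P^-=[1.3753 -0.4071 0.0191; -0.4071 0.7988 0.0487; 0.0191 0.0487 1.6219]  S=[1.4770 -0.3878 -0.2141; -0.3878 1.3493 -0.2120; -0.2141 -0.2120 1.9091]  K=[0.8653 -0.1390 0.0543; -0.0287 0.6220 0.1166; -0.0008 -0.0735 0.8419]  nu=[0.1624, 3.8054, -1.1279]  x^+=[0.1526, 2.2598, 1.1212]  P^+=[0.1614 -0.0305 0.0248; -0.0305 0.2650 0.0276; 0.0248 0.0276 0.2348]
step 2: x^-=[-0.3197, 1.8563, 1.1439]  P^-=[0.5244 -0.1014 0.0098; -0.1014 0.3496 -0.0013; 0.0098 -0.0013 0.4577]  S=[0.6873 -0.0846 -0.0594; -0.0846 0.8112 -0.0623; -0.0594 -0.0623 0.7385]  K=[0.7315 -0.1071 0.0291; -0.0214 0.4447 0.0585; -0.0150 -0.0700 0.6120]  nu=[-0.3658, 0.7837, -4.6010]  x^+=[-0.8051, 1.9435, -1.7213]  P^+=[0.1355 -0.0226 0.0162; -0.0226 0.1878 0.0128; 0.0162 0.0128 0.1707]
step 3: x^-=[-1.1283, 1.7569, -2.2633]  P^-=[0.4955 -0.0772 0.0035; -0.0772 0.2924 -0.0092; 0.0035 -0.0092 0.3648]  S=[0.6643 -0.0652 -0.0547; -0.0652 0.7487 -0.0545; -0.0547 -0.0545 0.6453]  K=[0.7224 -0.0990 0.0229; -0.0143 0.4041 0.0416; -0.0180 -0.0711 0.5570]  nu=[0.1409, -1.6511, 0.0179]  x^+=[-0.8627, 1.0885, -2.1384]  P^+=[0.1334 -0.0199 0.0143; -0.0199 0.1699 0.0084; 0.0143 0.0084 0.1553]
step 4: x^-=[-1.0072, 1.0546, -2.6873]  P^-=[0.4919 -0.0716 0.0021; -0.0716 0.2791 -0.0119; 0.0021 -0.0119 0.3428]  S=[0.6621 -0.0610 -0.0538; -0.0610 0.7345 -0.0535; -0.0538 -0.0535 0.6231]  K=[0.7214 -0.0969 0.0212; -0.0121 0.3936 0.0361; -0.0187 -0.0719 0.5414]  nu=[3.1745, -5.0627, 2.4849]  x^+=[1.8261, -0.8870, -1.0373]  P^+=[0.1331 -0.0192 0.0138; -0.0192 0.1653 0.0070; 0.0138 0.0070 0.1510]
step 5: x^-=[1.9043, -1.1118, -1.2967]  P^-=[0.4912 -0.0701 0.0018; -0.0701 0.2756 -0.0129; 0.0018 -0.0129 0.3366]  S=[0.6617 -0.0599 -0.0535; -0.0599 0.7310 -0.0535; -0.0535 -0.0535 0.6168]  K=[0.7213 -0.0963 0.0207; -0.0116 0.3908 0.0343; -0.0189 -0.0723 0.5368]  nu=[-1.7424, 2.7039, 4.8974]  x^+=[0.4886, 0.1331, 1.1694]  P^+=[0.1330 -0.0190 0.0137; -0.0190 0.1640 0.0065; 0.0137 0.0065 0.1497]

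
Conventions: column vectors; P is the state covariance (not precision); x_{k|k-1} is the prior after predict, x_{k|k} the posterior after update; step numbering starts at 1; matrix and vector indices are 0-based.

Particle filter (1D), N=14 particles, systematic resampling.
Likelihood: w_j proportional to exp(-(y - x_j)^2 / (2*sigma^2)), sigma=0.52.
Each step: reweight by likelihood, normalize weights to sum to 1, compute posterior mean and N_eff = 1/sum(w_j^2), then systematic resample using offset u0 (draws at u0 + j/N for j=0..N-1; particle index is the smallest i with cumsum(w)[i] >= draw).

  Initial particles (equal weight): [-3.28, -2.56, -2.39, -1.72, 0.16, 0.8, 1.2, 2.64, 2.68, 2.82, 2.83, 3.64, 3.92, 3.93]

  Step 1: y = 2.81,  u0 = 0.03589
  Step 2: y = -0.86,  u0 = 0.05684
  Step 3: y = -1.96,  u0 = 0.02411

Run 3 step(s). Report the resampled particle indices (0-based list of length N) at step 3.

step 1: w=[0.0000, 0.0000, 0.0000, 0.0000, 0.0000, 0.0001, 0.0019, 0.2152, 0.2200, 0.2269, 0.2268, 0.0635, 0.0233, 0.0223]  mean=2.8519  Neff=4.9330  idx=[7, 7, 7, 8, 8, 8, 9, 9, 9, 10, 10, 10, 11, 12]
step 2: w=[0.1888, 0.1888, 0.1888, 0.1122, 0.1122, 0.1122, 0.0173, 0.0173, 0.0173, 0.0151, 0.0151, 0.0151, 0.0000, 0.0000]  mean=2.6714  Neff=6.8385  idx=[0, 0, 1, 1, 1, 2, 2, 2, 3, 4, 4, 5, 6, 11]
step 3: w=[0.0990, 0.0990, 0.0990, 0.0990, 0.0990, 0.0990, 0.0990, 0.0990, 0.0500, 0.0500, 0.0500, 0.0500, 0.0044, 0.0037]  mean=2.6495  Neff=11.3068  idx=[0, 0, 1, 2, 3, 3, 4, 5, 6, 6, 7, 8, 9, 11]

resampled_idx = [0, 0, 1, 2, 3, 3, 4, 5, 6, 6, 7, 8, 9, 11]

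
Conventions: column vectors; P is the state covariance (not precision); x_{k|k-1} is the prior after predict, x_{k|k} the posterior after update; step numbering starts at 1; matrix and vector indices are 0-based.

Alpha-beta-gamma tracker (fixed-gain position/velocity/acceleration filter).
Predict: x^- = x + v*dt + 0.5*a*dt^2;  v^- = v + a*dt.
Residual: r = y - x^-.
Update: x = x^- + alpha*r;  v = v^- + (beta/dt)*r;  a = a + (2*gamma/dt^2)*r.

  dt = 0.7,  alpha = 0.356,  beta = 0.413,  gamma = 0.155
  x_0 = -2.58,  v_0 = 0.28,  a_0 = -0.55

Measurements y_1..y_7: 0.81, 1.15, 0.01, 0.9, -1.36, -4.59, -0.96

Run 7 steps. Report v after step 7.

v_post = -7.2854

step 1: x_pred=-2.5187  r=3.3287  x^+=-1.3337  v^+=1.8590  a^+=1.5559
step 2: x_pred=0.3488  r=0.8012  x^+=0.6340  v^+=3.4209  a^+=2.0628
step 3: x_pred=3.5340  r=-3.5240  x^+=2.2795  v^+=2.7857  a^+=-0.1666
step 4: x_pred=4.1886  r=-3.2886  x^+=3.0179  v^+=0.7288  a^+=-2.2472
step 5: x_pred=2.9774  r=-4.3374  x^+=1.4333  v^+=-3.4033  a^+=-4.9913
step 6: x_pred=-2.1719  r=-2.4181  x^+=-3.0327  v^+=-8.3239  a^+=-6.5211
step 7: x_pred=-10.4572  r=9.4972  x^+=-7.0762  v^+=-7.2854  a^+=-0.5127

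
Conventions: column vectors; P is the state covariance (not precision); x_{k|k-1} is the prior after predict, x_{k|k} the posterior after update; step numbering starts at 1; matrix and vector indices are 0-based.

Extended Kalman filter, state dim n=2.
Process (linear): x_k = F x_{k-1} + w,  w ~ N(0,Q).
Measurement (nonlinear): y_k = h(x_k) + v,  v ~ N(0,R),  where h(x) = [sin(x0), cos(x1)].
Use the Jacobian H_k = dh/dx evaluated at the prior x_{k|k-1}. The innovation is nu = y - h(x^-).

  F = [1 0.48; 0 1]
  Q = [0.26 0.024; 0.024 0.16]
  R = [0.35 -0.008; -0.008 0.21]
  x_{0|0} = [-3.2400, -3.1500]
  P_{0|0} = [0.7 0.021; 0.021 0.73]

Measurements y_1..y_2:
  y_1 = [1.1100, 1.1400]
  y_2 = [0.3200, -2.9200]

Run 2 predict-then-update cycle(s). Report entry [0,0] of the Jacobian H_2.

H_jac[0,0] = 0.9998

step 1: x^-=[-4.7520, -3.1500]  P^-=[1.1484 0.3954; 0.3954 0.8900]  H_jac=[0.0396 0.0000; 0.0000 -0.0084]  S=[0.3518 -0.0081; -0.0081 0.2101]  K=[0.1290 -0.0108; 0.0437 -0.0339]  nu=[0.1108, 2.1400]  x^+=[-4.7609, -3.2178]  P^+=[1.1424 0.3933; 0.3933 0.8891]
step 2: x^-=[-6.3054, -3.2178]  P^-=[1.9849 0.8440; 0.8440 1.0491]  H_jac=[0.9998 0.0000; 0.0000 -0.0761]  S=[2.3339 -0.0722; -0.0722 0.2161]  K=[0.8498 -0.0132; 0.3538 -0.2512]  nu=[0.3422, -1.9229]  x^+=[-5.9891, -2.6136]  P^+=[0.2976 0.1259; 0.1259 0.7305]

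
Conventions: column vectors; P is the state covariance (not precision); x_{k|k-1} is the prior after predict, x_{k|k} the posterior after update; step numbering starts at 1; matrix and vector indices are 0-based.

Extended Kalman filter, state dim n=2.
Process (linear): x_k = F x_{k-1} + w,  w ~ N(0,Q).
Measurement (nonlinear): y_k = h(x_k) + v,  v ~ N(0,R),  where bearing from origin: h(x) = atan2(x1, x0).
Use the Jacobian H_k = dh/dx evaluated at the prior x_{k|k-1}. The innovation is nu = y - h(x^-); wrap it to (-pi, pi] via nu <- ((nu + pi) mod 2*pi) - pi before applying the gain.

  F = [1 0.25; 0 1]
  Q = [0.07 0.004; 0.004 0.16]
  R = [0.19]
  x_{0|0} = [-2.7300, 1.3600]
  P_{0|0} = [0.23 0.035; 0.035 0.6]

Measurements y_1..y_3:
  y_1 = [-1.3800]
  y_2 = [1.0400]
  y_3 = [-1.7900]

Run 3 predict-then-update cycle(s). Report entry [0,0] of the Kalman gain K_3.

K[0,0] = -0.5722

step 1: x^-=[-2.3900, 1.3600]  P^-=[0.3550 0.1890; 0.1890 0.7600]  H_jac=[-0.1799 -0.3161]  S=[0.2989]  K=[-0.4135; -0.9174]  nu=[2.2789]  x^+=[-3.3323, -0.7307]  P^+=[0.3039 0.0756; 0.0756 0.5084]
step 2: x^-=[-3.5149, -0.7307]  P^-=[0.4435 0.2067; 0.2067 0.6684]  H_jac=[0.0567 -0.2727]  S=[0.2347]  K=[-0.1331; -0.7266]  nu=[-2.3066]  x^+=[-3.2080, 0.9453]  P^+=[0.4393 0.1840; 0.1840 0.5445]
step 3: x^-=[-2.9717, 0.9453]  P^-=[0.6354 0.3242; 0.3242 0.7045]  H_jac=[-0.0972 -0.3056]  S=[0.2811]  K=[-0.5722; -0.8781]  nu=[1.6596]  x^+=[-3.9213, -0.5120]  P^+=[0.5434 0.1829; 0.1829 0.4878]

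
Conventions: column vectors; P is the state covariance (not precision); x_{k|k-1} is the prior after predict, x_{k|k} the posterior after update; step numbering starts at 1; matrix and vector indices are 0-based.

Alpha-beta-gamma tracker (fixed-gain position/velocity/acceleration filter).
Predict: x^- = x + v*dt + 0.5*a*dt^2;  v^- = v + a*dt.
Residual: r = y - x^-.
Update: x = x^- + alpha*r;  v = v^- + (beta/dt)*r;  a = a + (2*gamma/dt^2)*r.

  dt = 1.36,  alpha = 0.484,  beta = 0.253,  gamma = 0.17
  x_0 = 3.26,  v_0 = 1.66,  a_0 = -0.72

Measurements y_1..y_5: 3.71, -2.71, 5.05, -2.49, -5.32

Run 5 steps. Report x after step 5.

step 1: x_pred=4.8517  r=-1.1417  x^+=4.2991  v^+=0.4684  a^+=-0.9299
step 2: x_pred=4.0762  r=-6.7862  x^+=0.7917  v^+=-2.0587  a^+=-2.1773
step 3: x_pred=-4.0217  r=9.0717  x^+=0.3690  v^+=-3.3323  a^+=-0.5098
step 4: x_pred=-4.6343  r=2.1443  x^+=-3.5965  v^+=-3.6266  a^+=-0.1156
step 5: x_pred=-8.6355  r=3.3155  x^+=-7.0308  v^+=-3.1670  a^+=0.4939

x_post = -7.0308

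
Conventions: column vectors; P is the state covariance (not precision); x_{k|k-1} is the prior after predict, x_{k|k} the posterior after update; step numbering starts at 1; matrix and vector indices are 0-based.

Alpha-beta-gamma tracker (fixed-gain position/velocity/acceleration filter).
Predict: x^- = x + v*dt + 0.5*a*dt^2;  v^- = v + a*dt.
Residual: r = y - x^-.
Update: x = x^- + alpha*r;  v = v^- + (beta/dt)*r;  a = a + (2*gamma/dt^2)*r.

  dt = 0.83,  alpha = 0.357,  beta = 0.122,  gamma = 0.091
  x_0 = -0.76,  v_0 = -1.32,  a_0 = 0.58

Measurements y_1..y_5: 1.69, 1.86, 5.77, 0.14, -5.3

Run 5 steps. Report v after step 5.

step 1: x_pred=-1.6558  r=3.3458  x^+=-0.4614  v^+=-0.3468  a^+=1.4639
step 2: x_pred=-0.2450  r=2.1050  x^+=0.5065  v^+=1.1777  a^+=2.0200
step 3: x_pred=2.1798  r=3.5902  x^+=3.4615  v^+=3.3820  a^+=2.9685
step 4: x_pred=7.2911  r=-7.1511  x^+=4.7381  v^+=4.7948  a^+=1.0793
step 5: x_pred=9.0896  r=-14.3896  x^+=3.9525  v^+=3.5755  a^+=-2.7223

v_post = 3.5755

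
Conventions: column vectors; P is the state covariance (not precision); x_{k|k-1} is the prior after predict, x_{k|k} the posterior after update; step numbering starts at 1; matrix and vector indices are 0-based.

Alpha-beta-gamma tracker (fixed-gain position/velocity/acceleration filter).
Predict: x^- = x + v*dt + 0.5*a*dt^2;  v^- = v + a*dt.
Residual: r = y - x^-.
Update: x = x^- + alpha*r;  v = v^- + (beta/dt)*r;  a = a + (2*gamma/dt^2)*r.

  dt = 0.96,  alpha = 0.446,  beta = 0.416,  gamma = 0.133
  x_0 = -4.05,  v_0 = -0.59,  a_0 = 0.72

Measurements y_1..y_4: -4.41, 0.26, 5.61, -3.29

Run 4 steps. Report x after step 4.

x_post = 4.4408

step 1: x_pred=-4.2846  r=-0.1254  x^+=-4.3405  v^+=0.0469  a^+=0.6838
step 2: x_pred=-3.9804  r=4.2404  x^+=-2.0892  v^+=2.5409  a^+=1.9077
step 3: x_pred=1.2291  r=4.3809  x^+=3.1830  v^+=6.2707  a^+=3.1722
step 4: x_pred=10.6646  r=-13.9546  x^+=4.4408  v^+=3.2690  a^+=-0.8555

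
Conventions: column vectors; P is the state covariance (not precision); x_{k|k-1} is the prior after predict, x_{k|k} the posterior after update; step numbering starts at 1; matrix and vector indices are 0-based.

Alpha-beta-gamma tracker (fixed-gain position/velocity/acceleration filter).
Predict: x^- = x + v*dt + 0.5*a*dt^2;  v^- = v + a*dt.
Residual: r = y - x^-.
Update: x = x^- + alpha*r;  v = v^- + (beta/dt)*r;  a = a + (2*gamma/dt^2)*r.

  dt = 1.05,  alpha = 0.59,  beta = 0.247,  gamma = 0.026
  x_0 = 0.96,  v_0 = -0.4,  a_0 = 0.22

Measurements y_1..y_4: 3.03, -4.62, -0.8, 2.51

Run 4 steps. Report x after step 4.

step 1: x_pred=0.6613  r=2.3687  x^+=2.0588  v^+=0.3882  a^+=0.3317
step 2: x_pred=2.6493  r=-7.2693  x^+=-1.6396  v^+=-0.9735  a^+=-0.0111
step 3: x_pred=-2.6679  r=1.8679  x^+=-1.5658  v^+=-0.5458  a^+=0.0770
step 4: x_pred=-2.0965  r=4.6065  x^+=0.6213  v^+=0.6186  a^+=0.2942

x_post = 0.6213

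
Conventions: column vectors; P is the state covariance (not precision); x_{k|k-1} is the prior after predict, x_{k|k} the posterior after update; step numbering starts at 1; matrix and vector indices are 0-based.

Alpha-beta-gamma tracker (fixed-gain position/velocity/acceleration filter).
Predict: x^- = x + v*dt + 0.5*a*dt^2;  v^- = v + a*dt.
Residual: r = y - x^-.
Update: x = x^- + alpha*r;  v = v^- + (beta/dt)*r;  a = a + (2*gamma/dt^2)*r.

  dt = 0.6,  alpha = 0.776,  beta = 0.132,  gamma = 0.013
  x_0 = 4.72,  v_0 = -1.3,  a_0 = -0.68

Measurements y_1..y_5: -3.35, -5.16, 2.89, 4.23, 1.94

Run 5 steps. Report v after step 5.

step 1: x_pred=3.8176  r=-7.1676  x^+=-1.7445  v^+=-3.2849  a^+=-1.1977
step 2: x_pred=-3.9310  r=-1.2290  x^+=-4.8847  v^+=-4.2739  a^+=-1.2864
step 3: x_pred=-7.6806  r=10.5706  x^+=0.5222  v^+=-2.7202  a^+=-0.5230
step 4: x_pred=-1.2041  r=5.4341  x^+=3.0128  v^+=-1.8385  a^+=-0.1305
step 5: x_pred=1.8862  r=0.0538  x^+=1.9279  v^+=-1.9050  a^+=-0.1266

v_post = -1.9050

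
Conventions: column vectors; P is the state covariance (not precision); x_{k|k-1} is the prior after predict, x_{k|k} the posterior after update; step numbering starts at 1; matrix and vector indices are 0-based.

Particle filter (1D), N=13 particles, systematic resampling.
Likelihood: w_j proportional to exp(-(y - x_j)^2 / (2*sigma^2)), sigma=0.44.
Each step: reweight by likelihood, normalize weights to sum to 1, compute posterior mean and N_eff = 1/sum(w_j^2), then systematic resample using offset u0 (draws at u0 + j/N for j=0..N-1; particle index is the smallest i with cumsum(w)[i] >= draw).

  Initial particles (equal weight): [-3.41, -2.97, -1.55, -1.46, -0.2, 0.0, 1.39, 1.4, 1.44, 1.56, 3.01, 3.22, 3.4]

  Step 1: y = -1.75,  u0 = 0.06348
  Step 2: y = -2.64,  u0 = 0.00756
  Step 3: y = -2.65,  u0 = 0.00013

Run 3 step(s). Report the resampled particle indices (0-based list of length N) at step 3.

step 1: w=[0.0005, 0.0124, 0.5209, 0.4649, 0.0012, 0.0002, 0.0000, 0.0000, 0.0000, 0.0000, 0.0000, 0.0000, 0.0000]  mean=-1.5247  Neff=2.0508  idx=[2, 2, 2, 2, 2, 2, 2, 3, 3, 3, 3, 3, 3]
step 2: w=[0.0949, 0.0949, 0.0949, 0.0949, 0.0949, 0.0949, 0.0949, 0.0560, 0.0560, 0.0560, 0.0560, 0.0560, 0.0560]  mean=-1.5198  Neff=12.2232  idx=[0, 0, 1, 2, 3, 4, 4, 5, 6, 7, 9, 10, 11]
step 3: w=[0.0881, 0.0881, 0.0881, 0.0881, 0.0881, 0.0881, 0.0881, 0.0881, 0.0881, 0.0517, 0.0517, 0.0517, 0.0517]  mean=-1.5314  Neff=12.4092  idx=[0, 0, 1, 2, 3, 4, 5, 6, 6, 7, 8, 10, 11]

resampled_idx = [0, 0, 1, 2, 3, 4, 5, 6, 6, 7, 8, 10, 11]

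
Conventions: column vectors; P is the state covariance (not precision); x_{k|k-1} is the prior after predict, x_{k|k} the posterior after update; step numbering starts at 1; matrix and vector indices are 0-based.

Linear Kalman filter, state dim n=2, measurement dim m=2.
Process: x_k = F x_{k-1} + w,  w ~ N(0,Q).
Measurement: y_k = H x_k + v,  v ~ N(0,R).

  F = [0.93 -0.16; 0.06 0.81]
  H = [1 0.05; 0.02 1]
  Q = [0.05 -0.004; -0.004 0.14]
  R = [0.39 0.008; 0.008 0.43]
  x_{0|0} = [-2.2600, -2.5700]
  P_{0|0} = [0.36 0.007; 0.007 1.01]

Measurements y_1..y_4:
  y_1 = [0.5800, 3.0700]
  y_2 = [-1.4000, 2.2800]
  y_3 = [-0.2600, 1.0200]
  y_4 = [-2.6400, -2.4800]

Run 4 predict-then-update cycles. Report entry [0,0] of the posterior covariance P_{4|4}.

P_post[0,0] = 0.1172

step 1: x^-=[-1.6906, -2.2173]  P^-=[0.3851 -0.1096; -0.1096 0.8046]  S=[0.7662 -0.0538; -0.0538 1.2304]  K=[0.4912 -0.0613; -0.0449 0.6502]  nu=[2.3815, 5.3211]  x^+=[-0.8472, 1.1356]  P^+=[0.1924 -0.0263; -0.0263 0.2798]
step 2: x^-=[-0.9696, 0.8690]  P^-=[0.2314 -0.0491; -0.0491 0.3217]  S=[0.6173 -0.0204; -0.0204 0.7498]  K=[0.3692 -0.0492; -0.0393 0.4266]  nu=[-0.4738, 1.4304]  x^+=[-1.2150, 1.4979]  P^+=[0.1447 -0.0211; -0.0211 0.1836]
step 3: x^-=[-1.3696, 1.1404]  P^-=[0.1861 -0.0354; -0.0354 0.2589]  S=[0.5732 -0.0108; -0.0108 0.6876]  K=[0.3208 -0.0411; -0.0321 0.3750]  nu=[1.0526, -0.0930]  x^+=[-1.0281, 1.0717]  P^+=[0.1257 -0.0176; -0.0176 0.1614]
step 4: x^-=[-1.1276, 0.8064]  P^-=[0.1681 -0.0310; -0.0310 0.2446]  S=[0.5556 -0.0074; -0.0074 0.6734]  K=[0.2992 -0.0377; -0.0289 0.3620]  nu=[-1.5527, -3.2638]  x^+=[-1.4691, -0.3301]  P^+=[0.1172 -0.0162; -0.0162 0.1557]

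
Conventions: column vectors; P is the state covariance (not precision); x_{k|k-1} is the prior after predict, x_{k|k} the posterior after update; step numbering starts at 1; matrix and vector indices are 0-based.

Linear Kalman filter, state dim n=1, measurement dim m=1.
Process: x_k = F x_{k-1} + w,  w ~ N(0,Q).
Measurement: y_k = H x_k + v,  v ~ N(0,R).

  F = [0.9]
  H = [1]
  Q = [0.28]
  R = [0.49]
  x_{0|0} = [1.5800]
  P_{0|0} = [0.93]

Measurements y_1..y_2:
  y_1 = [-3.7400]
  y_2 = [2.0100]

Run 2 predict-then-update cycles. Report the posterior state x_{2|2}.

step 1: x^-=[1.4220]  P^-=[1.0333]  S=[1.5233]  K=[0.6783]  nu=[-5.1620]  x^+=[-2.0795]  P^+=[0.3324]
step 2: x^-=[-1.8716]  P^-=[0.5492]  S=[1.0392]  K=[0.5285]  nu=[3.8816]  x^+=[0.1798]  P^+=[0.2590]

x_post = [0.1798]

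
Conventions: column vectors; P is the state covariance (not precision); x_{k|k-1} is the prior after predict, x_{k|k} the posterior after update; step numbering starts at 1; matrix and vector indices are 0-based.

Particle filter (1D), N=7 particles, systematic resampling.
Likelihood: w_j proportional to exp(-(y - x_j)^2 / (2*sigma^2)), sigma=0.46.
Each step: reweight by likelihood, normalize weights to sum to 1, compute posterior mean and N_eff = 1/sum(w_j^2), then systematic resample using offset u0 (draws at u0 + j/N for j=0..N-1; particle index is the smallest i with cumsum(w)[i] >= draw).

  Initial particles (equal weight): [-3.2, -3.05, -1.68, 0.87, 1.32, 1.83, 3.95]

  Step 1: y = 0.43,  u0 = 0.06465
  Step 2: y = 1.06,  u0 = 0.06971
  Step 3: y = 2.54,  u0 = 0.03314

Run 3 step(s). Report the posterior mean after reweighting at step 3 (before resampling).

post_mean = 1.2222

step 1: w=[0.0000, 0.0000, 0.0000, 0.7946, 0.1932, 0.0122, 0.0000]  mean=0.9686  Neff=1.4952  idx=[3, 3, 3, 3, 3, 3, 4]
step 2: w=[0.1443, 0.1443, 0.1443, 0.1443, 0.1443, 0.1443, 0.1340]  mean=0.9303  Neff=6.9955  idx=[0, 1, 2, 3, 4, 5, 6]
step 3: w=[0.0362, 0.0362, 0.0362, 0.0362, 0.0362, 0.0362, 0.7827]  mean=1.2222  Neff=1.6118  idx=[0, 4, 6, 6, 6, 6, 6]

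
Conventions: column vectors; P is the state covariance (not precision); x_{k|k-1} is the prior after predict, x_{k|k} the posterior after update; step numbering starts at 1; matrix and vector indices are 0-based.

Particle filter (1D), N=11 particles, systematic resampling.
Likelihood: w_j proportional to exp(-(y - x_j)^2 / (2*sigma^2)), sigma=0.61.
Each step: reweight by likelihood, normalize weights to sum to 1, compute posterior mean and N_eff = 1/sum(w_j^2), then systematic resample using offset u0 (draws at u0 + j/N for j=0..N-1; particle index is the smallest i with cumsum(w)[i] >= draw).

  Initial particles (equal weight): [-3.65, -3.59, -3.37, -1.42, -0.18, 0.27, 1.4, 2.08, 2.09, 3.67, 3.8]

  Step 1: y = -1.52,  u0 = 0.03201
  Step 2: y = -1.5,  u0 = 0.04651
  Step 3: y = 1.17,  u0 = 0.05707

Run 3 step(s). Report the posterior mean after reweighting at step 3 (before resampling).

step 1: w=[0.0020, 0.0029, 0.0091, 0.8927, 0.0810, 0.0122, 0.0000, 0.0000, 0.0000, 0.0000, 0.0000]  mean=-1.3273  Neff=1.2441  idx=[3, 3, 3, 3, 3, 3, 3, 3, 3, 3, 4]
step 2: w=[0.0990, 0.0990, 0.0990, 0.0990, 0.0990, 0.0990, 0.0990, 0.0990, 0.0990, 0.0990, 0.0096]  mean=-1.4081  Neff=10.1854  idx=[0, 1, 2, 3, 4, 5, 5, 6, 7, 8, 9]
step 3: w=[0.0909, 0.0909, 0.0909, 0.0909, 0.0909, 0.0909, 0.0909, 0.0909, 0.0909, 0.0909, 0.0909]  mean=-1.4200  Neff=11.0000  idx=[0, 1, 2, 3, 4, 5, 6, 7, 8, 9, 10]

post_mean = -1.4200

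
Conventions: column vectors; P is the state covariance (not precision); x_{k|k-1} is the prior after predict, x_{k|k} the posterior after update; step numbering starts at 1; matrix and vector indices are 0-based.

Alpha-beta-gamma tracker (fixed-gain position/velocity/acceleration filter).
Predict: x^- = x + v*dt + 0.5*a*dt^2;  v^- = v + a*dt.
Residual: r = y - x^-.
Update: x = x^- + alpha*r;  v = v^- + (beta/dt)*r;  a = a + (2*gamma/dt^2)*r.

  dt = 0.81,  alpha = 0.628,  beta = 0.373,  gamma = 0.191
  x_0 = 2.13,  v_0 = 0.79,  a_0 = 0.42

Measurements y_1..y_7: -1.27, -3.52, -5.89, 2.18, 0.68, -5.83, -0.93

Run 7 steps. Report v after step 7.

v_post = 4.2544

step 1: x_pred=2.9077  r=-4.1777  x^+=0.2841  v^+=-0.7936  a^+=-2.0124
step 2: x_pred=-1.0189  r=-2.5011  x^+=-2.5896  v^+=-3.5754  a^+=-3.4686
step 3: x_pred=-6.6235  r=0.7335  x^+=-6.1629  v^+=-6.0472  a^+=-3.0415
step 4: x_pred=-12.0588  r=14.2388  x^+=-3.1168  v^+=-1.9539  a^+=5.2487
step 5: x_pred=-2.9777  r=3.6577  x^+=-0.6806  v^+=3.9819  a^+=7.3783
step 6: x_pred=4.9651  r=-10.7951  x^+=-1.8142  v^+=4.9872  a^+=1.0931
step 7: x_pred=2.5840  r=-3.5140  x^+=0.3772  v^+=4.2544  a^+=-0.9529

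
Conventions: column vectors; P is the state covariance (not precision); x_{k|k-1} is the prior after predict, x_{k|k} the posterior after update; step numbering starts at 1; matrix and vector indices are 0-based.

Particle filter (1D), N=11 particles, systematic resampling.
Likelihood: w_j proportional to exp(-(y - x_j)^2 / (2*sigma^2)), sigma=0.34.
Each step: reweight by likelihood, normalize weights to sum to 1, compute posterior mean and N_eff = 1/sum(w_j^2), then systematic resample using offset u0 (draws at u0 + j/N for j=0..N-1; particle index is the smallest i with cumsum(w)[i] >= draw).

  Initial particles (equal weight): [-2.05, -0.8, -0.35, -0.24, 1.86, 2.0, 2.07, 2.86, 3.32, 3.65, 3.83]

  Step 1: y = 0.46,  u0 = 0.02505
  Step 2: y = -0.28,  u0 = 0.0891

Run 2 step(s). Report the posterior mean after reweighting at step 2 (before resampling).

post_mean = -0.2796

step 1: w=[0.0000, 0.0058, 0.3254, 0.6674, 0.0012, 0.0002, 0.0001, 0.0000, 0.0000, 0.0000, 0.0000]  mean=-0.2760  Neff=1.8138  idx=[2, 2, 2, 2, 3, 3, 3, 3, 3, 3, 3]
step 2: w=[0.0901, 0.0901, 0.0901, 0.0901, 0.0914, 0.0914, 0.0914, 0.0914, 0.0914, 0.0914, 0.0914]  mean=-0.2796  Neff=10.9995  idx=[0, 1, 3, 4, 5, 6, 7, 7, 8, 9, 10]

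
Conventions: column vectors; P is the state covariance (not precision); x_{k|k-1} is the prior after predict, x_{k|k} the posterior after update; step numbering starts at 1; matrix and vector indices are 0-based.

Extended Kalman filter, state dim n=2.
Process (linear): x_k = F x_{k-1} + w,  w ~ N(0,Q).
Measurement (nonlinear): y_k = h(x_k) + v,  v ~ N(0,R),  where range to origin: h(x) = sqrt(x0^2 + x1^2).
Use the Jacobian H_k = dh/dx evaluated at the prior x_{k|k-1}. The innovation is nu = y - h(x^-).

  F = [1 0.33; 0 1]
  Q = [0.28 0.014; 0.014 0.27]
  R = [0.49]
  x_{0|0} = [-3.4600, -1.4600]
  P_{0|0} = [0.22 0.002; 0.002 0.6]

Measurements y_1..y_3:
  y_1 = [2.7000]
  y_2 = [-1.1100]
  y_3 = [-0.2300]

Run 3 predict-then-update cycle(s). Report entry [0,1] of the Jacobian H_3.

step 1: x^-=[-3.9418, -1.4600]  P^-=[0.5667 0.2140; 0.2140 0.8700]  H_jac=[-0.9377 -0.3473]  S=[1.2327]  K=[-0.4914; -0.4079]  nu=[-1.5035]  x^+=[-3.2030, -0.8467]  P^+=[0.2690 -0.0331; -0.0331 0.6649]
step 2: x^-=[-3.4824, -0.8467]  P^-=[0.5996 0.2003; 0.2003 0.9349]  H_jac=[-0.9717 -0.2362]  S=[1.2003]  K=[-0.5248; -0.3462]  nu=[-4.6938]  x^+=[-1.0189, 0.7782]  P^+=[0.2690 -0.0178; -0.0178 0.7910]
step 3: x^-=[-0.7621, 0.7782]  P^-=[0.6234 0.2573; 0.2573 1.0610]  H_jac=[-0.6997 0.7145]  S=[1.0796]  K=[-0.2338; 0.5354]  nu=[-1.3192]  x^+=[-0.4537, 0.0718]  P^+=[0.5644 0.3924; 0.3924 0.7515]

H_jac[0,1] = 0.7145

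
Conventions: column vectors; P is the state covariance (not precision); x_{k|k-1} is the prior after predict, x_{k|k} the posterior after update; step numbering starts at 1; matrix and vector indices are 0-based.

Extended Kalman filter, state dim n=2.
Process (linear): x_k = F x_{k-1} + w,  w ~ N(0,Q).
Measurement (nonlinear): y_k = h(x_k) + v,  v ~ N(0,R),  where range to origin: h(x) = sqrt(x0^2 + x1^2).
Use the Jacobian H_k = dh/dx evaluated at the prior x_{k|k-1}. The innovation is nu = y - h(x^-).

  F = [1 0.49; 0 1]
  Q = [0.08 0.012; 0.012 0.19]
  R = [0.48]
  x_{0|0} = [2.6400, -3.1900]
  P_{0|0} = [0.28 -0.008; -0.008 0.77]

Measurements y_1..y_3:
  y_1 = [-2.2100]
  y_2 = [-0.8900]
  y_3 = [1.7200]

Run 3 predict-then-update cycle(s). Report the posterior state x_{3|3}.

x_post = [-0.4254, -1.2188]

step 1: x^-=[1.0769, -3.1900]  P^-=[0.5370 0.3813; 0.3813 0.9600]  H_jac=[0.3199 -0.9475]  S=[1.1656]  K=[-0.1626; -0.6757]  nu=[-5.5769]  x^+=[1.9835, 0.5783]  P^+=[0.5062 0.2533; 0.2533 0.4278]
step 2: x^-=[2.2669, 0.5783]  P^-=[0.9371 0.4749; 0.4749 0.6178]  H_jac=[0.9690 0.2472]  S=[1.6251]  K=[0.6310; 0.3771]  nu=[-3.2295]  x^+=[0.2291, -0.6396]  P^+=[0.2901 0.0882; 0.0882 0.3867]
step 3: x^-=[-0.0843, -0.6396]  P^-=[0.5493 0.2896; 0.2896 0.5767]  H_jac=[-0.1307 -0.9914]  S=[1.1313]  K=[-0.3173; -0.5389]  nu=[1.0748]  x^+=[-0.4254, -1.2188]  P^+=[0.4354 0.0962; 0.0962 0.2482]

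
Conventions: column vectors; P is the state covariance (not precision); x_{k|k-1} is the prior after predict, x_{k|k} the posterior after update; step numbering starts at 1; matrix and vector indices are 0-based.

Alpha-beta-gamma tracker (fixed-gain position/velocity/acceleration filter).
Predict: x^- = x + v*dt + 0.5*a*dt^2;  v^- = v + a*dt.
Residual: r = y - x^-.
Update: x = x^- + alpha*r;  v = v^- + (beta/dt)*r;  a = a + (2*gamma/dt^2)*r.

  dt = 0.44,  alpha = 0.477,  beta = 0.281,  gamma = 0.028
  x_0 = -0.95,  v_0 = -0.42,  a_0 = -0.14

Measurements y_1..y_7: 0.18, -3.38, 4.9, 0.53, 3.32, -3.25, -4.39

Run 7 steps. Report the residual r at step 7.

resid = -4.5299

step 1: x_pred=-1.1484  r=1.3284  x^+=-0.5147  v^+=0.3667  a^+=0.2442
step 2: x_pred=-0.3297  r=-3.0503  x^+=-1.7847  v^+=-1.4738  a^+=-0.6381
step 3: x_pred=-2.4950  r=7.3950  x^+=1.0324  v^+=2.9681  a^+=1.5010
step 4: x_pred=2.4837  r=-1.9537  x^+=1.5518  v^+=2.3808  a^+=0.9358
step 5: x_pred=2.6899  r=0.6301  x^+=2.9905  v^+=3.1950  a^+=1.1181
step 6: x_pred=4.5045  r=-7.7545  x^+=0.8056  v^+=-1.2654  a^+=-1.1249
step 7: x_pred=0.1399  r=-4.5299  x^+=-2.0208  v^+=-4.6533  a^+=-2.4353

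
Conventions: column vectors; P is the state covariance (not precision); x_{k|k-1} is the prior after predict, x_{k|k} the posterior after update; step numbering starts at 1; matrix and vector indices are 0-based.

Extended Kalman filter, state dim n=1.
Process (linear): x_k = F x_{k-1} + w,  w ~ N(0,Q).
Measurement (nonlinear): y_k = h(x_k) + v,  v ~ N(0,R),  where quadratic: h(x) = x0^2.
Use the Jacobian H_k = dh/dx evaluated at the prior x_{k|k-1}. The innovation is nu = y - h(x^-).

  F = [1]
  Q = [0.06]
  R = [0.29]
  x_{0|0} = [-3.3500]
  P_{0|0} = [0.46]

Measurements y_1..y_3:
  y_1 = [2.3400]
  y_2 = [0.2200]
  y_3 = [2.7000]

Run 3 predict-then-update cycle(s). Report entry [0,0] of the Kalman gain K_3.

K[0,0] = -0.2444

step 1: x^-=[-3.3500]  P^-=[0.5200]  H_jac=[-6.7000]  S=[23.6328]  K=[-0.1474]  nu=[-8.8825]  x^+=[-2.0405]  P^+=[0.0064]
step 2: x^-=[-2.0405]  P^-=[0.0664]  H_jac=[-4.0810]  S=[1.3956]  K=[-0.1941]  nu=[-3.9437]  x^+=[-1.2750]  P^+=[0.0138]
step 3: x^-=[-1.2750]  P^-=[0.0738]  H_jac=[-2.5500]  S=[0.7698]  K=[-0.2444]  nu=[1.0744]  x^+=[-1.5376]  P^+=[0.0278]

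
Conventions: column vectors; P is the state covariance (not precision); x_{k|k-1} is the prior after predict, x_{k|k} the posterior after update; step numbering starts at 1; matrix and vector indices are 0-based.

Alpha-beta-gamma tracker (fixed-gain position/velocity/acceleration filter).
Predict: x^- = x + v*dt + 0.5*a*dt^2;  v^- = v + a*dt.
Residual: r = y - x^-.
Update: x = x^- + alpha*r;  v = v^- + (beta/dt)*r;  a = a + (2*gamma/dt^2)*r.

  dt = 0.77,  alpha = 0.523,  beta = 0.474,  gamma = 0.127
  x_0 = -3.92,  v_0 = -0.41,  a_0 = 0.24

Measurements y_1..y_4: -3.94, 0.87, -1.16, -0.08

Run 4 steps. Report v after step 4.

v_post = 2.2550

step 1: x_pred=-4.1646  r=0.2246  x^+=-4.0471  v^+=-0.0870  a^+=0.3362
step 2: x_pred=-4.0144  r=4.8844  x^+=-1.4599  v^+=3.1787  a^+=2.4287
step 3: x_pred=1.7077  r=-2.8677  x^+=0.2079  v^+=3.2835  a^+=1.2002
step 4: x_pred=3.0919  r=-3.1719  x^+=1.4330  v^+=2.2550  a^+=-0.1587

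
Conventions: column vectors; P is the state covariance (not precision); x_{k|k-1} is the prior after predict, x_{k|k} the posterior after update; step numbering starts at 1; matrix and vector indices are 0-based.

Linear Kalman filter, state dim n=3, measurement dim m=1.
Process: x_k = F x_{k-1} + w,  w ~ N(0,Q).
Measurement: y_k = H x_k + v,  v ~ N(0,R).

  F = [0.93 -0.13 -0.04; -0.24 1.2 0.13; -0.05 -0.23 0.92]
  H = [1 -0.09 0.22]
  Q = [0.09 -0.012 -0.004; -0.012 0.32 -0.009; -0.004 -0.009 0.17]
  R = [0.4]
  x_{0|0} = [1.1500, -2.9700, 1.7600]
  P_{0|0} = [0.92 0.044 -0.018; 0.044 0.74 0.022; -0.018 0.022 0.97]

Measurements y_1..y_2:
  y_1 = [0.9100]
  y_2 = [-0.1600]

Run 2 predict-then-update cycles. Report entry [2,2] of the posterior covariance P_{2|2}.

step 1: x^-=[1.3852, -3.6112, 2.2448]  P^-=[0.8907 -0.2911 -0.0873; -0.2911 1.4376 -0.0587; -0.0873 -0.0587 1.0258]  S=[1.3683]  K=[0.6561; -0.3168; 0.1050]  nu=[-1.2941]  x^+=[0.5362, -3.2013, 2.1090]  P^+=[0.3018 -0.0068 -0.1816; -0.0068 1.3003 -0.0132; -0.1816 -0.0132 1.0107]
step 2: x^-=[0.8305, -3.6961, 2.6497]  P^-=[0.3896 -0.3181 -0.1692; -0.3181 2.2381 -0.2162; -0.1692 -0.2162 1.1172]  S=[0.8532]  K=[0.4466; -0.6647; 0.1126]  nu=[-1.9061]  x^+=[-0.0207, -2.4292, 2.4352]  P^+=[0.2195 -0.0648 -0.2121; -0.0648 1.8611 -0.1524; -0.2121 -0.1524 1.1063]

P_post[2,2] = 1.1063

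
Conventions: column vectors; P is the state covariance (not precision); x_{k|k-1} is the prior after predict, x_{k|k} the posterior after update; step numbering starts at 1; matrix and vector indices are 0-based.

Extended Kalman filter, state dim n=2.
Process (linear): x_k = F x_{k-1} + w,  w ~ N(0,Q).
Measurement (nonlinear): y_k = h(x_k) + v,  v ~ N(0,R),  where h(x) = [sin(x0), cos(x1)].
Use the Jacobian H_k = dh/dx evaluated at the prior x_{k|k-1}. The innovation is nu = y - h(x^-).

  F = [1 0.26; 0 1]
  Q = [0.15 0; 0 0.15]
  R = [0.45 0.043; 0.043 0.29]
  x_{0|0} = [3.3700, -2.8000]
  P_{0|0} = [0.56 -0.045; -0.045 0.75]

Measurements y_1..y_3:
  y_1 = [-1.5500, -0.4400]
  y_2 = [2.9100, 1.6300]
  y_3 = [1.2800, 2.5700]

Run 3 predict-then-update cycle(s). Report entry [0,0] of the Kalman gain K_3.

K[0,0] = -0.2166

step 1: x^-=[2.6420, -2.8000]  P^-=[0.7373 0.1500; 0.1500 0.9000]  H_jac=[-0.8778 0.0000; 0.0000 0.3350]  S=[1.0181 -0.0011; -0.0011 0.3910]  K=[-0.6356 0.1267; -0.1285 0.7707]  nu=[-2.0291, 0.5022]  x^+=[3.9952, -2.1522]  P^+=[0.3196 0.0281; 0.0281 0.6507]
step 2: x^-=[3.4356, -2.1522]  P^-=[0.5282 0.1973; 0.1973 0.8007]  H_jac=[-0.9571 0.0000; 0.0000 0.8357]  S=[0.9339 -0.1148; -0.1148 0.8492]  K=[-0.5262 0.1230; -0.1071 0.7735]  nu=[3.1998, 2.1792]  x^+=[2.0199, -0.8094]  P^+=[0.2419 0.0156; 0.0156 0.2629]
step 3: x^-=[1.8094, -0.8094]  P^-=[0.4178 0.0840; 0.0840 0.4129]  H_jac=[-0.2364 0.0000; 0.0000 0.7238]  S=[0.4733 0.0286; 0.0286 0.5063]  K=[-0.2166 0.1323; -0.0779 0.5947]  nu=[0.3083, 1.8800]  x^+=[1.9913, 0.2846]  P^+=[0.3884 0.0401; 0.0401 0.2336]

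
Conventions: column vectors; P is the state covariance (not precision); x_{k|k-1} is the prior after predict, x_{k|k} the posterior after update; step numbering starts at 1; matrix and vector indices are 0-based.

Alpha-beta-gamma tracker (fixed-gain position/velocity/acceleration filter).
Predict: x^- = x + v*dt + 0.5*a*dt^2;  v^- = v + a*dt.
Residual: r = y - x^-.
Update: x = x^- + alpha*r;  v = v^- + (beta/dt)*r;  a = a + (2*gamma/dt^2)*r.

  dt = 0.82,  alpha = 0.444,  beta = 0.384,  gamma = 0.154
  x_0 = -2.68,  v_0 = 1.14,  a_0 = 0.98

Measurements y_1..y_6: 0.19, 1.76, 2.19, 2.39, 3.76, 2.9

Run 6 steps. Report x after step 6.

x_post = 2.7867

step 1: x_pred=-1.4157  r=1.6057  x^+=-0.7028  v^+=2.6955  a^+=1.7155
step 2: x_pred=2.0843  r=-0.3243  x^+=1.9403  v^+=3.9504  a^+=1.5670
step 3: x_pred=5.7065  r=-3.5165  x^+=4.1452  v^+=3.5886  a^+=-0.0438
step 4: x_pred=7.0731  r=-4.6831  x^+=4.9938  v^+=1.3596  a^+=-2.1889
step 5: x_pred=5.3728  r=-1.6128  x^+=4.6567  v^+=-1.1905  a^+=-2.9277
step 6: x_pred=2.6962  r=0.2038  x^+=2.7867  v^+=-3.4958  a^+=-2.8343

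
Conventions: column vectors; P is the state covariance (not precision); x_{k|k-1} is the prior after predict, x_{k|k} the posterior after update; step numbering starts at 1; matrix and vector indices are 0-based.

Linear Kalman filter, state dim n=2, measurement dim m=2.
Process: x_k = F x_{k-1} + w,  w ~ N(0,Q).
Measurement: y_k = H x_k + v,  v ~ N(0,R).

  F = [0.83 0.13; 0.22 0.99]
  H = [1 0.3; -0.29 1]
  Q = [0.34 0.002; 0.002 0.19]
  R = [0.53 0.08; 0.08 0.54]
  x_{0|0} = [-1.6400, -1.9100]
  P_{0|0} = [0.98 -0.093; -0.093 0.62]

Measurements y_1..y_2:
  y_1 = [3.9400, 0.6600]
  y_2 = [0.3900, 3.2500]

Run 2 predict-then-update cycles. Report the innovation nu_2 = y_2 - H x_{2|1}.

step 1: x^-=[-1.6095, -2.2517]  P^-=[1.0055 0.1817; 0.1817 0.8046]  S=[1.7169 0.1956; 0.1956 1.3238]  K=[0.6376 -0.1773; 0.1848 0.5407]  nu=[6.2250, 2.4449]  x^+=[1.9261, 0.2205]  P^+=[0.3102 0.0452; 0.0452 0.3199]
step 2: x^-=[1.6273, 0.6421]  P^-=[0.5688 0.1383; 0.1383 0.5382]  S=[1.2302 0.2027; 0.2027 1.0459]  K=[0.5168 -0.1257; 0.1706 0.4432]  nu=[-1.4300, 3.0799]  x^+=[0.5011, 1.7631]  P^+=[0.2501 0.0460; 0.0460 0.2663]

innov = [-1.4300, 3.0799]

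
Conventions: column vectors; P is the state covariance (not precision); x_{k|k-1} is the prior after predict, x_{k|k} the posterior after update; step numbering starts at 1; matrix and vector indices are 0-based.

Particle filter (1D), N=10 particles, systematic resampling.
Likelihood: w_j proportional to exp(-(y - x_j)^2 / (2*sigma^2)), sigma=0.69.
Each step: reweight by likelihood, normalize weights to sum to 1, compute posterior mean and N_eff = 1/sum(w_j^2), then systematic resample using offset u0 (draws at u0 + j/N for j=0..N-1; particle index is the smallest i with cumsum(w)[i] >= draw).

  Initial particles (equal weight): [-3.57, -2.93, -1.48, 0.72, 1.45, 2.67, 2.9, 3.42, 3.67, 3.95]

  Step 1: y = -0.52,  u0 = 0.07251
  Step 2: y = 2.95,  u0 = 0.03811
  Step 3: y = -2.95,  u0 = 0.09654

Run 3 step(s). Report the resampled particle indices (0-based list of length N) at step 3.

resampled_idx = [0, 0, 0, 0, 1, 1, 1, 1, 1, 6]

step 1: w=[0.0001, 0.0038, 0.6351, 0.3326, 0.0284, 0.0000, 0.0000, 0.0000, 0.0000, 0.0000]  mean=-0.6706  Neff=1.9424  idx=[2, 2, 2, 2, 2, 2, 3, 3, 3, 4]
step 2: w=[0.0000, 0.0000, 0.0000, 0.0000, 0.0000, 0.0000, 0.0489, 0.0489, 0.0489, 0.8533]  mean=1.3429  Neff=1.3599  idx=[6, 8, 9, 9, 9, 9, 9, 9, 9, 9]
step 3: w=[0.4959, 0.4959, 0.0010, 0.0010, 0.0010, 0.0010, 0.0010, 0.0010, 0.0010, 0.0010]  mean=0.7260  Neff=2.0330  idx=[0, 0, 0, 0, 1, 1, 1, 1, 1, 6]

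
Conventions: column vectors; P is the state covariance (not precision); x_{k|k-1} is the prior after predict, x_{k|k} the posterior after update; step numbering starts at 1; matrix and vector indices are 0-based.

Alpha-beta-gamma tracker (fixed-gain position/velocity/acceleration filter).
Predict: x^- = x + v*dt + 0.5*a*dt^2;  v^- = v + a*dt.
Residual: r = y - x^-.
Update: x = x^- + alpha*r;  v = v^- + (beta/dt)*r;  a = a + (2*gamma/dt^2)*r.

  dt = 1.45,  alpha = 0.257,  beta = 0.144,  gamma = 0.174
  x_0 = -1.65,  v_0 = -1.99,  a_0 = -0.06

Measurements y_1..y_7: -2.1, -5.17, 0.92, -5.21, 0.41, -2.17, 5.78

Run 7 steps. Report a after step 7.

a_post = -2.1045

step 1: x_pred=-4.5986  r=2.4986  x^+=-3.9564  v^+=-1.8289  a^+=0.3536
step 2: x_pred=-6.2366  r=1.0666  x^+=-5.9625  v^+=-1.2103  a^+=0.5301
step 3: x_pred=-7.1601  r=8.0801  x^+=-5.0835  v^+=0.3608  a^+=1.8675
step 4: x_pred=-2.5972  r=-2.6128  x^+=-3.2687  v^+=2.8092  a^+=1.4350
step 5: x_pred=2.3133  r=-1.9033  x^+=1.8241  v^+=4.7010  a^+=1.1200
step 6: x_pred=9.8180  r=-11.9880  x^+=6.7371  v^+=5.1345  a^+=-0.8642
step 7: x_pred=13.2736  r=-7.4936  x^+=11.3477  v^+=3.1372  a^+=-2.1045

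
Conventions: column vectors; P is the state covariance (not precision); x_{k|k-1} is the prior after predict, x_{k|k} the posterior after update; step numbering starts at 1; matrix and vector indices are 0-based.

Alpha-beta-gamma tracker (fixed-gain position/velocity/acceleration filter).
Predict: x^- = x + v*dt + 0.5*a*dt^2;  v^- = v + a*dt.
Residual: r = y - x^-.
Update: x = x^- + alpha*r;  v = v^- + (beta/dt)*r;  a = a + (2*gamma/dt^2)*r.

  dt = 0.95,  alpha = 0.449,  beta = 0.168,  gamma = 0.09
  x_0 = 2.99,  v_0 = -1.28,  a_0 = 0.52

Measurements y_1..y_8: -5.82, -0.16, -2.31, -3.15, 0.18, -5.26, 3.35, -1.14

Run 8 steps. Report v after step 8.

step 1: x_pred=2.0087  r=-7.8287  x^+=-1.5064  v^+=-2.1704  a^+=-1.0414
step 2: x_pred=-4.0383  r=3.8783  x^+=-2.2969  v^+=-2.4739  a^+=-0.2679
step 3: x_pred=-4.7680  r=2.4580  x^+=-3.6644  v^+=-2.2937  a^+=0.2224
step 4: x_pred=-5.7431  r=2.5931  x^+=-4.5788  v^+=-1.6239  a^+=0.7395
step 5: x_pred=-5.7878  r=5.9678  x^+=-3.1083  v^+=0.1340  a^+=1.9298
step 6: x_pred=-2.1102  r=-3.1498  x^+=-3.5244  v^+=1.4103  a^+=1.3016
step 7: x_pred=-1.5974  r=4.9474  x^+=0.6240  v^+=3.5216  a^+=2.2883
step 8: x_pred=5.0022  r=-6.1422  x^+=2.2443  v^+=4.6093  a^+=1.0633

v_post = 4.6093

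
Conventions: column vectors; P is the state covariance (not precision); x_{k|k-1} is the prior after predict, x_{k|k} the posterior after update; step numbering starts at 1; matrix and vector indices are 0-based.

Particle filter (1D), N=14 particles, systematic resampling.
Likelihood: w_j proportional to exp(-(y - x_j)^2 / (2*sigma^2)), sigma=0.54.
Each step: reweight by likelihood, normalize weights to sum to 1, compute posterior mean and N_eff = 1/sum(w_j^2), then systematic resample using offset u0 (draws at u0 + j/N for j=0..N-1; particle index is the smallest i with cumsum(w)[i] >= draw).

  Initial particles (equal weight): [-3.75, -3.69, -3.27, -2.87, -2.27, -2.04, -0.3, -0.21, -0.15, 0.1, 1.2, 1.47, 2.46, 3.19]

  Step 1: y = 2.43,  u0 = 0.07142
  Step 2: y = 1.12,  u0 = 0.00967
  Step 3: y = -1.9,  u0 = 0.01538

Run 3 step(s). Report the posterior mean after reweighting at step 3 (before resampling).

post_mean = 1.4700

step 1: w=[0.0000, 0.0000, 0.0000, 0.0000, 0.0000, 0.0000, 0.0000, 0.0000, 0.0000, 0.0001, 0.0453, 0.1248, 0.6049, 0.2250]  mean=2.4436  Neff=2.3034  idx=[11, 11, 12, 12, 12, 12, 12, 12, 12, 12, 13, 13, 13, 13]
step 2: w=[0.4070, 0.4070, 0.0231, 0.0231, 0.0231, 0.0231, 0.0231, 0.0231, 0.0231, 0.0231, 0.0003, 0.0003, 0.0003, 0.0003]  mean=1.6552  Neff=2.9807  idx=[0, 0, 0, 0, 0, 0, 1, 1, 1, 1, 1, 1, 4, 7]
step 3: w=[0.0833, 0.0833, 0.0833, 0.0833, 0.0833, 0.0833, 0.0833, 0.0833, 0.0833, 0.0833, 0.0833, 0.0833, 0.0000, 0.0000]  mean=1.4700  Neff=12.0000  idx=[0, 1, 1, 2, 3, 4, 5, 6, 7, 7, 8, 9, 10, 11]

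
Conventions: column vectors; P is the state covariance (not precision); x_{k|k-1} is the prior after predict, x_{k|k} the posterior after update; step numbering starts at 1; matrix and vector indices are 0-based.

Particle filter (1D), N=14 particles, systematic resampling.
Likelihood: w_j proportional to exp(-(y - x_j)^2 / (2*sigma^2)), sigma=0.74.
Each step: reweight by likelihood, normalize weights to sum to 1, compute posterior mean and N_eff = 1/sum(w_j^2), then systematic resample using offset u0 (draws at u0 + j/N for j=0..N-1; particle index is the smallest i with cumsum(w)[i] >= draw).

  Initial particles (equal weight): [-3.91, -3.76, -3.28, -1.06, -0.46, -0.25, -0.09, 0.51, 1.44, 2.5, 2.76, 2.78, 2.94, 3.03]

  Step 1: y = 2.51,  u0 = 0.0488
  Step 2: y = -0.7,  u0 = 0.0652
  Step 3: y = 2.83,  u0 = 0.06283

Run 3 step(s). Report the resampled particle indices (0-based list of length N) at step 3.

resampled_idx = [1, 2, 3, 5, 6, 7, 9, 10, 11, 13, 13, 13, 13, 13]

step 1: w=[0.0000, 0.0000, 0.0000, 0.0000, 0.0001, 0.0002, 0.0004, 0.0053, 0.0719, 0.2046, 0.1933, 0.1915, 0.1728, 0.1599]  mean=2.6760  Neff=5.6652  idx=[8, 9, 9, 9, 10, 10, 11, 11, 11, 12, 12, 12, 13, 13]
step 2: w=[0.9766, 0.0056, 0.0056, 0.0056, 0.0011, 0.0011, 0.0010, 0.0010, 0.0010, 0.0004, 0.0004, 0.0004, 0.0002, 0.0002]  mean=1.4670  Neff=1.0485  idx=[0, 0, 0, 0, 0, 0, 0, 0, 0, 0, 0, 0, 0, 4]
step 3: w=[0.0532, 0.0532, 0.0532, 0.0532, 0.0532, 0.0532, 0.0532, 0.0532, 0.0532, 0.0532, 0.0532, 0.0532, 0.0532, 0.3089]  mean=1.8477  Neff=7.5667  idx=[1, 2, 3, 5, 6, 7, 9, 10, 11, 13, 13, 13, 13, 13]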